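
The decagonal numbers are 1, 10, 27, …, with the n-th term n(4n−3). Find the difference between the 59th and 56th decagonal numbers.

1371

59·(4·59 − 3) = 13747 and 56·(4·56 − 3) = 12376.
Difference: 13747 − 12376 = 1371.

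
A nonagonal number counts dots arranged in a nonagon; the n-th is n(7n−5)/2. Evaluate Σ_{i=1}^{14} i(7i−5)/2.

3290

Σ i(7i−5)/2 = (7Σi² − 5Σi) / 2 over i = 1..14.
Σi = 105 and Σi² = 1015.
(7·1015 − 5·105) / 2 = 6580/2 = 3290.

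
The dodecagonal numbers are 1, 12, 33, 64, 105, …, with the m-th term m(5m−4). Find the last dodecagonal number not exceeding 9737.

Solve n(5n−4) ≤ 9737 for integer n.
n = 44 gives 9504 ≤ 9737, while n = 45 gives 9945 > 9737; so the answer is 9504.

9504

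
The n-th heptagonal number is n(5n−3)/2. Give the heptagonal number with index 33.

2673

The 33rd heptagonal number is n(5n−3)/2 with n = 33.
33·(5·33 − 3)/2 = 33·162/2 = 33·81 = 2673.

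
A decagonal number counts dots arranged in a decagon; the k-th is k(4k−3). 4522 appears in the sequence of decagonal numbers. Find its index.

Set n(4n−3) = 4522, giving 4n² − 3n − 4522 = 0.
So n = (3 + 269) / 8 = 272/8 = 34.

34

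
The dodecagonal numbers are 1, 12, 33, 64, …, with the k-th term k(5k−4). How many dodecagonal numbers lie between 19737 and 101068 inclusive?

79

The n-th dodecagonal number is n(5n−4).
Smallest index with value ≥ 19737: n = 64 (giving 20224).
Largest index with value ≤ 101068: n = 142 (giving 100252).
Indices 64 through 142: 79 terms.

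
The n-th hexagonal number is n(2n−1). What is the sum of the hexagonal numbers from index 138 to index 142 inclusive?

Σ i(2i−1) = 2Σi² − Σi over i = 138..142.
Σi = 10153 − 9453 = 700 and Σi² = 964535 − 866525 = 98010.
2·98010 − 1·700 = 195320.

195320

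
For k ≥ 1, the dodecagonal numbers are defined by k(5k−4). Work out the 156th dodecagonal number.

121056

The 156th dodecagonal number is n(5n−4) with n = 156.
156·(5·156 − 4) = 156·776 = 121056.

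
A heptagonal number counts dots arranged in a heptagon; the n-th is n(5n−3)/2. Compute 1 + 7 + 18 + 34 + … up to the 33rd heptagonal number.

Σ i(5i−3)/2 = (5Σi² − 3Σi) / 2 over i = 1..33.
Σi = 561 and Σi² = 12529.
(5·12529 − 3·561) / 2 = 60962/2 = 30481.

30481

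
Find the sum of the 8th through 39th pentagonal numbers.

Σ i(3i−1)/2 = (3Σi² − Σi) / 2 over i = 8..39.
Σi = 780 − 28 = 752 and Σi² = 20540 − 140 = 20400.
(3·20400 − 1·752) / 2 = 60448/2 = 30224.

30224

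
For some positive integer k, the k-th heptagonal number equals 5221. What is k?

46

Set n(5n−3)/2 = 5221, giving 5n² − 3n − 10442 = 0.
The discriminant is 9 + 40·5221 = 208849, and √208849 = 457.
So n = (3 + 457) / 10 = 460/10 = 46.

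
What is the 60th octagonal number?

10680

60·(3·60 − 2) = 60·178 = 10680.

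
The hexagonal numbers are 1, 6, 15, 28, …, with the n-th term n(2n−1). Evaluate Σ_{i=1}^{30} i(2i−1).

Σ i(2i−1) = 2Σi² − Σi over i = 1..30.
Σi = 465 and Σi² = 9455.
2·9455 − 1·465 = 18445.

18445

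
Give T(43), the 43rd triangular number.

43·44/2 = 1892/2 = 946.

946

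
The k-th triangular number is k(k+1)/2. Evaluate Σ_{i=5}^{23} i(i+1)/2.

Σ i(i+1)/2 = (Σi² + Σi) / 2 over i = 5..23.
Σi = 276 − 10 = 266 and Σi² = 4324 − 30 = 4294.
(1·4294 + 1·266) / 2 = 4560/2 = 2280.

2280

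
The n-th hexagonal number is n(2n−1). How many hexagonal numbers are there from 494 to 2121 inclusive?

The n-th hexagonal number is n(2n−1).
Smallest index with value ≥ 494: n = 16 (giving 496).
Largest index with value ≤ 2121: n = 32 (giving 2016).
Indices 16 through 32: 17 terms.

17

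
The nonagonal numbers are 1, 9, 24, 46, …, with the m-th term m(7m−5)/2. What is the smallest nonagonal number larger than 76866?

Solve n(7n−5)/2 > 76866 for integer n.
The largest n with value ≤ 76866 is 148 (since 76294 ≤ 76866 < 77331), so the first above is n = 149, value 77331.

77331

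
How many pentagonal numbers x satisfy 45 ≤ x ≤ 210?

7

The n-th pentagonal number is n(3n−1)/2.
Smallest index with value ≥ 45: n = 6 (giving 51).
Largest index with value ≤ 210: n = 12 (giving 210).
Indices 6 through 12: 7 terms.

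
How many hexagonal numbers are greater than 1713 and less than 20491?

The n-th hexagonal number is n(2n−1).
Smallest index with value > 1713: n = 30 (giving 1770).
Largest index with value < 20491: n = 101 (giving 20301).
Indices 30 through 101: 72 terms.

72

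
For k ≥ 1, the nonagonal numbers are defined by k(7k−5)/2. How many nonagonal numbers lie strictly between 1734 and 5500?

The n-th nonagonal number is n(7n−5)/2.
Smallest index with value > 1734: n = 23 (giving 1794).
Largest index with value < 5500: n = 39 (giving 5226).
Indices 23 through 39: 17 terms.

17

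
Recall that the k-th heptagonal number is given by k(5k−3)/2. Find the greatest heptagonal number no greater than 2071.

2059

Solve n(5n−3)/2 ≤ 2071 for integer n.
n = 29 gives 2059 ≤ 2071, while n = 30 gives 2205 > 2071; so the answer is 2059.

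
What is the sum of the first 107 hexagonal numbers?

822402

Σ i(2i−1) = 2Σi² − Σi over i = 1..107.
Σi = 5778 and Σi² = 414090.
2·414090 − 1·5778 = 822402.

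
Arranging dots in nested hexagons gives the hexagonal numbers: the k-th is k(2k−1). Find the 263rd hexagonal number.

138075

263·(2·263 − 1) = 263·525 = 138075.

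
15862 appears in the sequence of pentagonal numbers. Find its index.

Set n(3n−1)/2 = 15862, giving 3n² − n − 31724 = 0.
The discriminant is 1 + 24·15862 = 380689, and √380689 = 617.
So n = (1 + 617) / 6 = 618/6 = 103.
Check: 103·(3·103 − 1)/2 = 15862. ✓

103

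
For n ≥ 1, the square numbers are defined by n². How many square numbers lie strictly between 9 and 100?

The n-th square number is n².
Smallest index with value > 9: n = 4 (giving 16).
Largest index with value < 100: n = 9 (giving 81).
Indices 4 through 9: 6 terms.

6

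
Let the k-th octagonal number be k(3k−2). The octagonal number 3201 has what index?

Set n(3n−2) = 3201, giving 3n² − 2n − 3201 = 0.
The discriminant is 4 + 12·3201 = 38416, and √38416 = 196.
So n = (2 + 196) / 6 = 198/6 = 33.

33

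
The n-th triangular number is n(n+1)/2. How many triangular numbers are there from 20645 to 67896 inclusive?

The n-th triangular number is n(n+1)/2.
Smallest index with value ≥ 20645: n = 203 (giving 20706).
Largest index with value ≤ 67896: n = 368 (giving 67896).
Indices 203 through 368: 166 terms.

166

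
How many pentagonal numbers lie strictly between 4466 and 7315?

15

The n-th pentagonal number is n(3n−1)/2.
Smallest index with value > 4466: n = 55 (giving 4510).
Largest index with value < 7315: n = 69 (giving 7107).
Indices 55 through 69: 15 terms.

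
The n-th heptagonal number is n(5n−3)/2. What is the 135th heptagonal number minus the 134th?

Consecutive heptagonal numbers differ by 5n − 4: here 5·135 − 4 = 671.

671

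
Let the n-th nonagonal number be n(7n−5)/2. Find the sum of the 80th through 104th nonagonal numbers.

Σ i(7i−5)/2 = (7Σi² − 5Σi) / 2 over i = 80..104.
Σi = 5460 − 3160 = 2300 and Σi² = 380380 − 167480 = 212900.
(7·212900 − 5·2300) / 2 = 1478800/2 = 739400.

739400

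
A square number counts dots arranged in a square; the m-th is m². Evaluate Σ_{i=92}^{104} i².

Σ_{i=92}^{104} i² = 380380 − 255346 = 125034.

125034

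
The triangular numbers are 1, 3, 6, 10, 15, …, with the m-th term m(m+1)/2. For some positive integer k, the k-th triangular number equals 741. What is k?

38

Set n(n+1)/2 = 741, giving n² + n − 1482 = 0.
The discriminant is 1 + 8·741 = 5929, and √5929 = 77.
So n = (-1 + 77) / 2 = 76/2 = 38.
Check: 38·39/2 = 741. ✓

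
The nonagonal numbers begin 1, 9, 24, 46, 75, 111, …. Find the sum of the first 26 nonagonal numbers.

Σ i(7i−5)/2 = (7Σi² − 5Σi) / 2 over i = 1..26.
Σi = 351 and Σi² = 6201.
(7·6201 − 5·351) / 2 = 41652/2 = 20826.

20826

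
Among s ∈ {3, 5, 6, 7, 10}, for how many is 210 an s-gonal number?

s = 3: P(3, 20) = 210. ✓
s = 5: P(5, 12) = 210. ✓
s = 6: P(6, 10) = 190 and P(6, 11) = 231; 210 is not s-gonal.
s = 7: P(7, 9) = 189 and P(7, 10) = 235; 210 is not s-gonal.
s = 10: P(10, 7) = 175 and P(10, 8) = 232; 210 is not s-gonal.
Hits: s ∈ {3, 5} → 2.

2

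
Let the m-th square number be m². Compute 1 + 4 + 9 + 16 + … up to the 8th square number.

Σ_{i=1}^{8} i² = 8·9·17/6 = 204.

204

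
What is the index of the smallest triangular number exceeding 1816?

Solve n(n+1)/2 > 1816 for integer n.
The largest n with value ≤ 1816 is 59 (since 1770 ≤ 1816 < 1830), so the first above is n = 60, value 1830.

60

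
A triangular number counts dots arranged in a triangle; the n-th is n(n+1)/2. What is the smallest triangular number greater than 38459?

Solve n(n+1)/2 > 38459 for integer n.
The largest n with value ≤ 38459 is 276 (since 38226 ≤ 38459 < 38503), so the first above is n = 277, value 38503.

38503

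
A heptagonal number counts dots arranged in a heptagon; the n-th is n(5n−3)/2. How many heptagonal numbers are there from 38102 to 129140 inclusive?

The n-th heptagonal number is n(5n−3)/2.
Smallest index with value ≥ 38102: n = 124 (giving 38254).
Largest index with value ≤ 129140: n = 227 (giving 128482).
Indices 124 through 227: 104 terms.

104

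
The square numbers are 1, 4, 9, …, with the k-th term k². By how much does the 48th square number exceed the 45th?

48² = 2304 and 45² = 2025.
Difference: 2304 − 2025 = 279.

279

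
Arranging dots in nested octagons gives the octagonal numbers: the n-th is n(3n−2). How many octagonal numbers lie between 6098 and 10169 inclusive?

13

The n-th octagonal number is n(3n−2).
Smallest index with value ≥ 6098: n = 46 (giving 6256).
Largest index with value ≤ 10169: n = 58 (giving 9976).
Indices 46 through 58: 13 terms.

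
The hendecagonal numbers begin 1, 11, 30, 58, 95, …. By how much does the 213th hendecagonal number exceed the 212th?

Consecutive hendecagonal numbers differ by 9n − 8: here 9·213 − 8 = 1909.

1909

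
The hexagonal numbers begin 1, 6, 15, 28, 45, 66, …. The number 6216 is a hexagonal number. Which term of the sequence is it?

Set n(2n−1) = 6216, giving 2n² − n − 6216 = 0.
The discriminant is 1 + 8·6216 = 49729, and √49729 = 223.
So n = (1 + 223) / 4 = 224/4 = 56.
Check: 56·(2·56 − 1) = 6216. ✓

56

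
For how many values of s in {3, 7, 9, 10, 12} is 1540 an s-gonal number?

s = 3: P(3, 55) = 1540. ✓
s = 7: P(7, 25) = 1525 and P(7, 26) = 1651; 1540 is not s-gonal.
s = 9: P(9, 21) = 1491 and P(9, 22) = 1639; 1540 is not s-gonal.
s = 10: P(10, 20) = 1540. ✓
s = 12: P(12, 17) = 1377 and P(12, 18) = 1548; 1540 is not s-gonal.
Hits: s ∈ {3, 10} → 2.

2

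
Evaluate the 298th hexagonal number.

177310

The 298th hexagonal number is n(2n−1) with n = 298.
298·(2·298 − 1) = 298·595 = 177310.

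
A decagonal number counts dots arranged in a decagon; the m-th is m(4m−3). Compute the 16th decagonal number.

The 16th decagonal number is n(4n−3) with n = 16.
16·(4·16 − 3) = 16·61 = 976.

976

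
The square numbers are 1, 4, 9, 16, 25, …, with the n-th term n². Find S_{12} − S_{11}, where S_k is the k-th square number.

n² − (n−1)² = 2n − 1, so 12² − 11² = 2·12 − 1 = 23.

23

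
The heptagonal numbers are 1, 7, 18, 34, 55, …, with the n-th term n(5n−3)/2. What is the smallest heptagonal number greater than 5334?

5452

Solve n(5n−3)/2 > 5334 for integer n.
The largest n with value ≤ 5334 is 46 (since 5221 ≤ 5334 < 5452), so the first above is n = 47, value 5452.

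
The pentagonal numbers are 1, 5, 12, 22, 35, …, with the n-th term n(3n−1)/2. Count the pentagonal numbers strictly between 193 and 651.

The n-th pentagonal number is n(3n−1)/2.
Smallest index with value > 193: n = 12 (giving 210).
Largest index with value < 651: n = 20 (giving 590).
Indices 12 through 20: 9 terms.

9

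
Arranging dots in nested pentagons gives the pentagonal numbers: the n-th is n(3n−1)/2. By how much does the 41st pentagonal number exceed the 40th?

121

Consecutive pentagonal numbers differ by 3n − 2: here 3·41 − 2 = 121.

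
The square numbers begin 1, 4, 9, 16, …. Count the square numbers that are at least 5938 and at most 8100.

13

The n-th square number is n².
Smallest index with value ≥ 5938: n = 78 (giving 6084).
Largest index with value ≤ 8100: n = 90 (giving 8100).
Indices 78 through 90: 13 terms.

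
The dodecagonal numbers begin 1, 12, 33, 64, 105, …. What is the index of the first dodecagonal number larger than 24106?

70

Solve n(5n−4) > 24106 for integer n.
The largest n with value ≤ 24106 is 69 (since 23529 ≤ 24106 < 24220), so the first above is n = 70, value 24220.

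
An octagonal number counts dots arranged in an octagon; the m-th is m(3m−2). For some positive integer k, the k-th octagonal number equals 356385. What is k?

Set n(3n−2) = 356385, giving 3n² − 2n − 356385 = 0.
The discriminant is 4 + 12·356385 = 4276624, and √4276624 = 2068.
So n = (2 + 2068) / 6 = 2070/6 = 345.

345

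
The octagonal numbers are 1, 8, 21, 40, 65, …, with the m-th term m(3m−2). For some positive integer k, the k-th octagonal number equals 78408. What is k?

Set n(3n−2) = 78408, giving 3n² − 2n − 78408 = 0.
So n = (2 + 970) / 6 = 972/6 = 162.

162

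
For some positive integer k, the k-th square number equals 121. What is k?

We need n² = 121, so n = √121 = 11.
Check: 11² = 121. ✓

11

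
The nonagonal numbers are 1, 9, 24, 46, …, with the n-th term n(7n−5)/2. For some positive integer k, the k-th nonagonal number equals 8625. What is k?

Set n(7n−5)/2 = 8625, giving 7n² − 5n − 17250 = 0.
So n = (5 + 695) / 14 = 700/14 = 50.
Check: 50·(7·50 − 5)/2 = 8625. ✓

50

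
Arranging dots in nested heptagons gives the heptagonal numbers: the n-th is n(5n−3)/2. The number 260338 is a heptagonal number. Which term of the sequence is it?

323

Set n(5n−3)/2 = 260338, giving 5n² − 3n − 520676 = 0.
The discriminant is 9 + 40·260338 = 10413529, and √10413529 = 3227.
So n = (3 + 3227) / 10 = 3230/10 = 323.
Check: 323·(5·323 − 3)/2 = 260338. ✓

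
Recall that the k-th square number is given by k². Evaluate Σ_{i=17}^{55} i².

55484

Σ_{i=17}^{55} i² = 56980 − 1496 = 55484.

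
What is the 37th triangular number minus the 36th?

37

Consecutive triangular numbers differ by n: T_{37} − T_{36} = 37.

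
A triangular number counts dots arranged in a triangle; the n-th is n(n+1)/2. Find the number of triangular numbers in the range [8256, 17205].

The n-th triangular number is n(n+1)/2.
Smallest index with value ≥ 8256: n = 128 (giving 8256).
Largest index with value ≤ 17205: n = 185 (giving 17205).
Indices 128 through 185: 58 terms.

58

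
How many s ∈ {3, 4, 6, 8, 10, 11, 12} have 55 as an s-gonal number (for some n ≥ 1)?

1

s = 3: P(3, 10) = 55. ✓
s = 4: P(4, 7) = 49 and P(4, 8) = 64; 55 is not s-gonal.
s = 6: P(6, 5) = 45 and P(6, 6) = 66; 55 is not s-gonal.
s = 8: P(8, 4) = 40 and P(8, 5) = 65; 55 is not s-gonal.
s = 10: P(10, 4) = 52 and P(10, 5) = 85; 55 is not s-gonal.
s = 11: P(11, 3) = 30 and P(11, 4) = 58; 55 is not s-gonal.
s = 12: P(12, 3) = 33 and P(12, 4) = 64; 55 is not s-gonal.
Hits: s ∈ {3} → 1.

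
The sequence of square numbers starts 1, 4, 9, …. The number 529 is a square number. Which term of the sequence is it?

We need n² = 529, so n = √529 = 23.

23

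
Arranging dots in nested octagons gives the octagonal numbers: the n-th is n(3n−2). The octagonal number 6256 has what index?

Set n(3n−2) = 6256, giving 3n² − 2n − 6256 = 0.
The discriminant is 4 + 12·6256 = 75076, and √75076 = 274.
So n = (2 + 274) / 6 = 276/6 = 46.
Check: 46·(3·46 − 2) = 6256. ✓

46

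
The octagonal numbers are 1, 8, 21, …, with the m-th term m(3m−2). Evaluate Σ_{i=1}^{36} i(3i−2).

Σ i(3i−2) = 3Σi² − 2Σi over i = 1..36.
Σi = 666 and Σi² = 16206.
3·16206 − 2·666 = 47286.

47286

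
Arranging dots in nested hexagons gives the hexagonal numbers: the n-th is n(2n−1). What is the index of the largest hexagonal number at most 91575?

Solve n(2n−1) ≤ 91575 for integer n.
n = 214 gives 91378 ≤ 91575, while n = 215 gives 92235 > 91575; so the answer is index 214.

214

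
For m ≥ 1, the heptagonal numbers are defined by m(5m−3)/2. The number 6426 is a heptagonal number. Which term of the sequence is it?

51

Set n(5n−3)/2 = 6426, giving 5n² − 3n − 12852 = 0.
So n = (3 + 507) / 10 = 510/10 = 51.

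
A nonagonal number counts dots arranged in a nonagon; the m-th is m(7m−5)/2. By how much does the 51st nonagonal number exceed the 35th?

4776

51·(7·51 − 5)/2 = 8976 and 35·(7·35 − 5)/2 = 4200.
Difference: 8976 − 4200 = 4776.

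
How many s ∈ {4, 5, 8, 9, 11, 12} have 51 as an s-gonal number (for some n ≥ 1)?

s = 4: P(4, 7) = 49 and P(4, 8) = 64; 51 is not s-gonal.
s = 5: P(5, 6) = 51. ✓
s = 8: P(8, 4) = 40 and P(8, 5) = 65; 51 is not s-gonal.
s = 9: P(9, 4) = 46 and P(9, 5) = 75; 51 is not s-gonal.
s = 11: P(11, 3) = 30 and P(11, 4) = 58; 51 is not s-gonal.
s = 12: P(12, 3) = 33 and P(12, 4) = 64; 51 is not s-gonal.
Hits: s ∈ {5} → 1.

1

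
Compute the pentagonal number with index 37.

2035

The 37th pentagonal number is n(3n−1)/2 with n = 37.
37·(3·37 − 1)/2 = 37·110/2 = 37·55 = 2035.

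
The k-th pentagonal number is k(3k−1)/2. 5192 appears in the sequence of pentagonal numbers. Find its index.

59

Set n(3n−1)/2 = 5192, giving 3n² − n − 10384 = 0.
The discriminant is 1 + 24·5192 = 124609, and √124609 = 353.
So n = (1 + 353) / 6 = 354/6 = 59.
Check: 59·(3·59 − 1)/2 = 5192. ✓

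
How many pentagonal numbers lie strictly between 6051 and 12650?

The n-th pentagonal number is n(3n−1)/2.
Smallest index with value > 6051: n = 64 (giving 6112).
Largest index with value < 12650: n = 91 (giving 12376).
Indices 64 through 91: 28 terms.

28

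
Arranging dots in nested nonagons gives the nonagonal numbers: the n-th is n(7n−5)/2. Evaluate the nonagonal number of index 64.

14176

64·(7·64 − 5)/2 = 64·443/2 = 14176.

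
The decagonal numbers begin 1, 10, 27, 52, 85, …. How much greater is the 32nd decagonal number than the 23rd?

1953

32·(4·32 − 3) = 4000 and 23·(4·23 − 3) = 2047.
Difference: 4000 − 2047 = 1953.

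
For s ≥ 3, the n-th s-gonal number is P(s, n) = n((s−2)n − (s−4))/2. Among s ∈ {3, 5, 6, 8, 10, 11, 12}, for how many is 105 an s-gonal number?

s = 3: P(3, 14) = 105. ✓
s = 5: P(5, 8) = 92 and P(5, 9) = 117; 105 is not s-gonal.
s = 6: P(6, 7) = 91 and P(6, 8) = 120; 105 is not s-gonal.
s = 8: P(8, 6) = 96 and P(8, 7) = 133; 105 is not s-gonal.
s = 10: P(10, 5) = 85 and P(10, 6) = 126; 105 is not s-gonal.
s = 11: P(11, 5) = 95 and P(11, 6) = 141; 105 is not s-gonal.
s = 12: P(12, 5) = 105. ✓
Hits: s ∈ {3, 12} → 2.

2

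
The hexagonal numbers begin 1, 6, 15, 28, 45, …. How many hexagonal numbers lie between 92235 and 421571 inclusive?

The n-th hexagonal number is n(2n−1).
Smallest index with value ≥ 92235: n = 215 (giving 92235).
Largest index with value ≤ 421571: n = 459 (giving 420903).
Indices 215 through 459: 245 terms.

245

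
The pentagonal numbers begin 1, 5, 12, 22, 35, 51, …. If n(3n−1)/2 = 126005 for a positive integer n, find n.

Set n(3n−1)/2 = 126005, giving 3n² − n − 252010 = 0.
So n = (1 + 1739) / 6 = 1740/6 = 290.

290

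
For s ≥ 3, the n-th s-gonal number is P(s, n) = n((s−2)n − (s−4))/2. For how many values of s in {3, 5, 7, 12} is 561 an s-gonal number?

s = 3: P(3, 33) = 561. ✓
s = 5: P(5, 19) = 532 and P(5, 20) = 590; 561 is not s-gonal.
s = 7: P(7, 15) = 540 and P(7, 16) = 616; 561 is not s-gonal.
s = 12: P(12, 11) = 561. ✓
Hits: s ∈ {3, 12} → 2.

2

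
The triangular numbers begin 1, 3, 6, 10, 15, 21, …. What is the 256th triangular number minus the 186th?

256·257/2 = 32896 and 186·187/2 = 17391.
Difference: 32896 − 17391 = 15505.

15505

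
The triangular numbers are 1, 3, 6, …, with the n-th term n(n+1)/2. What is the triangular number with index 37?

703

The 37th triangular number is n(n+1)/2 with n = 37.
37·38/2 = 1406/2 = 703.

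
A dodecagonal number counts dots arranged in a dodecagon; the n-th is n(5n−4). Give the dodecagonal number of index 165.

The 165th dodecagonal number is n(5n−4) with n = 165.
165·(5·165 − 4) = 165·821 = 135465.

135465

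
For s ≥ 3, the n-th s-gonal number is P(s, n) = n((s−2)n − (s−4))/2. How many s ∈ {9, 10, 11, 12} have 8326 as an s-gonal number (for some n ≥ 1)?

1

s = 9: P(9, 49) = 8281 and P(9, 50) = 8625; 8326 is not s-gonal.
s = 10: P(10, 46) = 8326. ✓
s = 11: P(11, 43) = 8170 and P(11, 44) = 8558; 8326 is not s-gonal.
s = 12: P(12, 41) = 8241 and P(12, 42) = 8652; 8326 is not s-gonal.
Hits: s ∈ {10} → 1.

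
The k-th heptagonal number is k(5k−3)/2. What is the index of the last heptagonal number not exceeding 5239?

46

Solve n(5n−3)/2 ≤ 5239 for integer n.
n = 46 gives 5221 ≤ 5239, while n = 47 gives 5452 > 5239; so the answer is index 46.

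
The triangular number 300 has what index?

Set n(n+1)/2 = 300, giving n² + n − 600 = 0.
So n = (-1 + 49) / 2 = 48/2 = 24.
Check: 24·25/2 = 300. ✓

24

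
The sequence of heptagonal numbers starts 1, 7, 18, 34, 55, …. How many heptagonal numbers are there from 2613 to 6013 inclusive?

The n-th heptagonal number is n(5n−3)/2.
Smallest index with value ≥ 2613: n = 33 (giving 2673).
Largest index with value ≤ 6013: n = 49 (giving 5929).
Indices 33 through 49: 17 terms.

17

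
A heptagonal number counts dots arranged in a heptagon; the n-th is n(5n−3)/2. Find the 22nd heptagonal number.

22·(5·22 − 3)/2 = 22·107/2 = 1177.

1177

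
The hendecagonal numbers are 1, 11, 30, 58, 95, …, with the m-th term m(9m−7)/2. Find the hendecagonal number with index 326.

477101

326·(9·326 − 7)/2 = 326·2927/2 = 477101.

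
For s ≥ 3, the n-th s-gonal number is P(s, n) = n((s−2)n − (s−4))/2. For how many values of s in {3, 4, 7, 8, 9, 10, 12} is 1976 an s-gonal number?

1

s = 3: P(3, 62) = 1953 and P(3, 63) = 2016; 1976 is not s-gonal.
s = 4: P(4, 44) = 1936 and P(4, 45) = 2025; 1976 is not s-gonal.
s = 7: P(7, 28) = 1918 and P(7, 29) = 2059; 1976 is not s-gonal.
s = 8: P(8, 26) = 1976. ✓
s = 9: P(9, 24) = 1956 and P(9, 25) = 2125; 1976 is not s-gonal.
s = 10: P(10, 22) = 1870 and P(10, 23) = 2047; 1976 is not s-gonal.
s = 12: P(12, 20) = 1920 and P(12, 21) = 2121; 1976 is not s-gonal.
Hits: s ∈ {8} → 1.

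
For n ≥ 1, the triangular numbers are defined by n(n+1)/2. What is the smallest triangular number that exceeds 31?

Solve n(n+1)/2 > 31 for integer n.
The largest n with value ≤ 31 is 7 (since 28 ≤ 31 < 36), so the first above is n = 8, value 36.

36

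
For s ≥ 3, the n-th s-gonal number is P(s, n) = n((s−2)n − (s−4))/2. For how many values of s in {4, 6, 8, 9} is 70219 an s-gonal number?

s = 4: P(4, 264) = 69696 and P(4, 265) = 70225; 70219 is not s-gonal.
s = 6: P(6, 187) = 69751 and P(6, 188) = 70500; 70219 is not s-gonal.
s = 8: P(8, 153) = 69921 and P(8, 154) = 70840; 70219 is not s-gonal.
s = 9: P(9, 142) = 70219. ✓
Hits: s ∈ {9} → 1.

1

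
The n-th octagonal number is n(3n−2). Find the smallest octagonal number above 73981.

74576

Solve n(3n−2) > 73981 for integer n.
The largest n with value ≤ 73981 is 157 (since 73633 ≤ 73981 < 74576), so the first above is n = 158, value 74576.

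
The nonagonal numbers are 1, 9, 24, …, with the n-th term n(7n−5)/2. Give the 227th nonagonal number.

The 227th nonagonal number is n(7n−5)/2 with n = 227.
227·(7·227 − 5)/2 = 227·1584/2 = 227·792 = 179784.

179784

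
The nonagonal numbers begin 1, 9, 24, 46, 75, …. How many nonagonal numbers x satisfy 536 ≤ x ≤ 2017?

12

The n-th nonagonal number is n(7n−5)/2.
Smallest index with value ≥ 536: n = 13 (giving 559).
Largest index with value ≤ 2017: n = 24 (giving 1956).
Indices 13 through 24: 12 terms.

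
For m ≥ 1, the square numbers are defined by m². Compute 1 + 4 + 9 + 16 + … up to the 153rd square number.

1205589

Σ_{i=1}^{153} i² = 153·154·307/6 = 1205589.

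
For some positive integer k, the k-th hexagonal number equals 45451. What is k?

151

Set n(2n−1) = 45451, giving 2n² − n − 45451 = 0.
The discriminant is 1 + 8·45451 = 363609, and √363609 = 603.
So n = (1 + 603) / 4 = 604/4 = 151.
Check: 151·(2·151 − 1) = 45451. ✓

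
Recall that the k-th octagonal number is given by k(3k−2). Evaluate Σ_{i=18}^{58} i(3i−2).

191716

Σ i(3i−2) = 3Σi² − 2Σi over i = 18..58.
Σi = 1711 − 153 = 1558 and Σi² = 66729 − 1785 = 64944.
3·64944 − 2·1558 = 191716.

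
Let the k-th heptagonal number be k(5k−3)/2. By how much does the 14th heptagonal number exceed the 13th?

Consecutive heptagonal numbers differ by 5n − 4: here 5·14 − 4 = 66.

66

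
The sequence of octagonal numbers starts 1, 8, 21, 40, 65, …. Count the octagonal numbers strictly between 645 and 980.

The n-th octagonal number is n(3n−2).
Smallest index with value > 645: n = 16 (giving 736).
Largest index with value < 980: n = 18 (giving 936).
Indices 16 through 18: 3 terms.

3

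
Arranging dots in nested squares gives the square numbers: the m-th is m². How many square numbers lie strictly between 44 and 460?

15

The n-th square number is n².
Smallest index with value > 44: n = 7 (giving 49).
Largest index with value < 460: n = 21 (giving 441).
Indices 7 through 21: 15 terms.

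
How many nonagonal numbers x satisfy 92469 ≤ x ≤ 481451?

The n-th nonagonal number is n(7n−5)/2.
Smallest index with value ≥ 92469: n = 163 (giving 92584).
Largest index with value ≤ 481451: n = 371 (giving 480816).
Indices 163 through 371: 209 terms.

209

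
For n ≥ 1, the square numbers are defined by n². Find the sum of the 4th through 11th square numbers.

Σ_{i=4}^{11} i² = 506 − 14 = 492.

492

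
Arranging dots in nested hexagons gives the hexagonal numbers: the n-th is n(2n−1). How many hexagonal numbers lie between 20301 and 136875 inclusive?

161

The n-th hexagonal number is n(2n−1).
Smallest index with value ≥ 20301: n = 101 (giving 20301).
Largest index with value ≤ 136875: n = 261 (giving 135981).
Indices 101 through 261: 161 terms.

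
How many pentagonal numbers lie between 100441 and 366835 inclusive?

236

The n-th pentagonal number is n(3n−1)/2.
Smallest index with value ≥ 100441: n = 259 (giving 100492).
Largest index with value ≤ 366835: n = 494 (giving 365807).
Indices 259 through 494: 236 terms.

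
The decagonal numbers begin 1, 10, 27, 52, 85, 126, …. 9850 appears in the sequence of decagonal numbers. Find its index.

50

Set n(4n−3) = 9850, giving 4n² − 3n − 9850 = 0.
So n = (3 + 397) / 8 = 400/8 = 50.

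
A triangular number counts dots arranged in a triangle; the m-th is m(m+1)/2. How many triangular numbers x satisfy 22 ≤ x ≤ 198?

The n-th triangular number is n(n+1)/2.
Smallest index with value ≥ 22: n = 7 (giving 28).
Largest index with value ≤ 198: n = 19 (giving 190).
Indices 7 through 19: 13 terms.

13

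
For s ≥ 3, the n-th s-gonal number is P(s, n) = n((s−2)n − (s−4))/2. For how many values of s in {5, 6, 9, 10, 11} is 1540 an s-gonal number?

2

s = 5: P(5, 32) = 1520 and P(5, 33) = 1617; 1540 is not s-gonal.
s = 6: P(6, 28) = 1540. ✓
s = 9: P(9, 21) = 1491 and P(9, 22) = 1639; 1540 is not s-gonal.
s = 10: P(10, 20) = 1540. ✓
s = 11: P(11, 18) = 1395 and P(11, 19) = 1558; 1540 is not s-gonal.
Hits: s ∈ {6, 10} → 2.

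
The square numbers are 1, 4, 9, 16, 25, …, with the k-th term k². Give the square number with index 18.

324

18² = 324.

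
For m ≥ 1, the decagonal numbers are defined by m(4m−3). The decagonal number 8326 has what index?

Set n(4n−3) = 8326, giving 4n² − 3n − 8326 = 0.
The discriminant is 9 + 16·8326 = 133225, and √133225 = 365.
So n = (3 + 365) / 8 = 368/8 = 46.
Check: 46·(4·46 − 3) = 8326. ✓

46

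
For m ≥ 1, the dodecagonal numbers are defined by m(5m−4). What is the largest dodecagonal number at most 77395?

76384

Solve n(5n−4) ≤ 77395 for integer n.
n = 124 gives 76384 ≤ 77395, while n = 125 gives 77625 > 77395; so the answer is 76384.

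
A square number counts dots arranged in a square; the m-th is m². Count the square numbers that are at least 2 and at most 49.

The n-th square number is n².
Smallest index with value ≥ 2: n = 2 (giving 4).
Largest index with value ≤ 49: n = 7 (giving 49).
Indices 2 through 7: 6 terms.

6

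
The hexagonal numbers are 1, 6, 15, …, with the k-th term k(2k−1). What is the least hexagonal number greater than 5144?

Solve n(2n−1) > 5144 for integer n.
The largest n with value ≤ 5144 is 50 (since 4950 ≤ 5144 < 5151), so the first above is n = 51, value 5151.

5151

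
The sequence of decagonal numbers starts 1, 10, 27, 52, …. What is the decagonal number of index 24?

2232

The 24th decagonal number is n(4n−3) with n = 24.
24·(4·24 − 3) = 24·93 = 2232.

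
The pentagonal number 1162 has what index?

Set n(3n−1)/2 = 1162, giving 3n² − n − 2324 = 0.
The discriminant is 1 + 24·1162 = 27889, and √27889 = 167.
So n = (1 + 167) / 6 = 168/6 = 28.
Check: 28·(3·28 − 1)/2 = 1162. ✓

28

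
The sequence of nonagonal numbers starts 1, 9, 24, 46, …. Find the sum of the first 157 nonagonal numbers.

Σ i(7i−5)/2 = (7Σi² − 5Σi) / 2 over i = 1..157.
Σi = 12403 and Σi² = 1302315.
(7·1302315 − 5·12403) / 2 = 9054190/2 = 4527095.

4527095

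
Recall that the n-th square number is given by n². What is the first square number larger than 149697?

149769

Solve n² > 149697 for integer n.
The largest n with value ≤ 149697 is 386 (since 148996 ≤ 149697 < 149769), so the first above is n = 387, value 149769.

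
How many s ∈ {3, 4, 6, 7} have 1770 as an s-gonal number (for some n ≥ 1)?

2

s = 3: P(3, 59) = 1770. ✓
s = 4: P(4, 42) = 1764 and P(4, 43) = 1849; 1770 is not s-gonal.
s = 6: P(6, 30) = 1770. ✓
s = 7: P(7, 26) = 1651 and P(7, 27) = 1782; 1770 is not s-gonal.
Hits: s ∈ {3, 6} → 2.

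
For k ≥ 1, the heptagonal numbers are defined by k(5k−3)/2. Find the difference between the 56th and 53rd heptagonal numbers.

56·(5·56 − 3)/2 = 7756 and 53·(5·53 − 3)/2 = 6943.
Difference: 7756 − 6943 = 813.

813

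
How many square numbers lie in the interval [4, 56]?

The n-th square number is n².
Smallest index with value ≥ 4: n = 2 (giving 4).
Largest index with value ≤ 56: n = 7 (giving 49).
Indices 2 through 7: 6 terms.

6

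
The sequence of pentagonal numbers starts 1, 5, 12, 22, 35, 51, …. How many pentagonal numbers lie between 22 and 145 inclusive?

The n-th pentagonal number is n(3n−1)/2.
Smallest index with value ≥ 22: n = 4 (giving 22).
Largest index with value ≤ 145: n = 10 (giving 145).
Indices 4 through 10: 7 terms.

7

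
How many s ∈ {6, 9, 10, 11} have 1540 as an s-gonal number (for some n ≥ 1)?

s = 6: P(6, 28) = 1540. ✓
s = 9: P(9, 21) = 1491 and P(9, 22) = 1639; 1540 is not s-gonal.
s = 10: P(10, 20) = 1540. ✓
s = 11: P(11, 18) = 1395 and P(11, 19) = 1558; 1540 is not s-gonal.
Hits: s ∈ {6, 10} → 2.

2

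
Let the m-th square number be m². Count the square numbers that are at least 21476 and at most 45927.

68

The n-th square number is n².
Smallest index with value ≥ 21476: n = 147 (giving 21609).
Largest index with value ≤ 45927: n = 214 (giving 45796).
Indices 147 through 214: 68 terms.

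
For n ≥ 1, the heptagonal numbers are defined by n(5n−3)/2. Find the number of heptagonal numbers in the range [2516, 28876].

The n-th heptagonal number is n(5n−3)/2.
Smallest index with value ≥ 2516: n = 33 (giving 2673).
Largest index with value ≤ 28876: n = 107 (giving 28462).
Indices 33 through 107: 75 terms.

75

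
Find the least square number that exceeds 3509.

Solve n² > 3509 for integer n.
The largest n with value ≤ 3509 is 59 (since 3481 ≤ 3509 < 3600), so the first above is n = 60, value 3600.

3600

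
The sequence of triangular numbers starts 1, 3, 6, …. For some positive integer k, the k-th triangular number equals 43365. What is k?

Set n(n+1)/2 = 43365, giving n² + n − 86730 = 0.
So n = (-1 + 589) / 2 = 588/2 = 294.

294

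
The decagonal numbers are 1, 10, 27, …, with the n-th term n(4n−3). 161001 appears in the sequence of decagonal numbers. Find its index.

Set n(4n−3) = 161001, giving 4n² − 3n − 161001 = 0.
The discriminant is 9 + 16·161001 = 2576025, and √2576025 = 1605.
So n = (3 + 1605) / 8 = 1608/8 = 201.
Check: 201·(4·201 − 3) = 161001. ✓

201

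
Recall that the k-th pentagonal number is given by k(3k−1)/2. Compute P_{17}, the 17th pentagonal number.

The 17th pentagonal number is n(3n−1)/2 with n = 17.
17·(3·17 − 1)/2 = 17·50/2 = 17·25 = 425.

425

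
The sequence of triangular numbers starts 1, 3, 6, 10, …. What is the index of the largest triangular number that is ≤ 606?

34

Solve n(n+1)/2 ≤ 606 for integer n.
n = 34 gives 595 ≤ 606, while n = 35 gives 630 > 606; so the answer is index 34.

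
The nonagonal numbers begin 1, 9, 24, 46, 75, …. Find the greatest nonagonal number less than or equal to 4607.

4446

Solve n(7n−5)/2 ≤ 4607 for integer n.
n = 36 gives 4446 ≤ 4607, while n = 37 gives 4699 > 4607; so the answer is 4446.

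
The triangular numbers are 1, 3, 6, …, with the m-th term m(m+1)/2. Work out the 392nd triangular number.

392·393/2 = 154056/2 = 77028.

77028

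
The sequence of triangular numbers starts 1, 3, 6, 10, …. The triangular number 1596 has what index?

Set n(n+1)/2 = 1596, giving n² + n − 3192 = 0.
So n = (-1 + 113) / 2 = 112/2 = 56.

56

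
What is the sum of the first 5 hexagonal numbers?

95

Σ i(2i−1) = 2Σi² − Σi over i = 1..5.
Σi = 15 and Σi² = 55.
2·55 − 1·15 = 95.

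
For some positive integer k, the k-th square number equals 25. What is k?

5

We need n² = 25, so n = √25 = 5.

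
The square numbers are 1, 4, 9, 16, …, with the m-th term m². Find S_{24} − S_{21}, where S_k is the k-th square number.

135

24² = 576 and 21² = 441.
Difference: 576 − 441 = 135.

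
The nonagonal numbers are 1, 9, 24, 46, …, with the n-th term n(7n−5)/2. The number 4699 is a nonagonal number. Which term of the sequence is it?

Set n(7n−5)/2 = 4699, giving 7n² − 5n − 9398 = 0.
The discriminant is 25 + 56·4699 = 263169, and √263169 = 513.
So n = (5 + 513) / 14 = 518/14 = 37.

37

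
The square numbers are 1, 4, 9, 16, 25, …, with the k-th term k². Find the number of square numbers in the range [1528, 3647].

21

The n-th square number is n².
Smallest index with value ≥ 1528: n = 40 (giving 1600).
Largest index with value ≤ 3647: n = 60 (giving 3600).
Indices 40 through 60: 21 terms.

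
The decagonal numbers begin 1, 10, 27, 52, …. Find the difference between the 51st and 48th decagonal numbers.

1179

51·(4·51 − 3) = 10251 and 48·(4·48 − 3) = 9072.
Difference: 10251 − 9072 = 1179.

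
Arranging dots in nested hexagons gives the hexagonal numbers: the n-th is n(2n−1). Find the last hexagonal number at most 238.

Solve n(2n−1) ≤ 238 for integer n.
n = 11 gives 231 ≤ 238, while n = 12 gives 276 > 238; so the answer is 231.

231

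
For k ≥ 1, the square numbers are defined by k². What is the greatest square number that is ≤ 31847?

31684

Solve n² ≤ 31847 for integer n.
n = 178 gives 31684 ≤ 31847, while n = 179 gives 32041 > 31847; so the answer is 31684.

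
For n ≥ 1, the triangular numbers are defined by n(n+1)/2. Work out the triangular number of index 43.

The 43rd triangular number is n(n+1)/2 with n = 43.
43·44/2 = 1892/2 = 946.

946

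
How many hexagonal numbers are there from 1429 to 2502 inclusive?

The n-th hexagonal number is n(2n−1).
Smallest index with value ≥ 1429: n = 27 (giving 1431).
Largest index with value ≤ 2502: n = 35 (giving 2415).
Indices 27 through 35: 9 terms.

9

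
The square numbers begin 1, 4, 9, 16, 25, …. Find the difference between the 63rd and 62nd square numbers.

n² − (n−1)² = 2n − 1, so 63² − 62² = 2·63 − 1 = 125.

125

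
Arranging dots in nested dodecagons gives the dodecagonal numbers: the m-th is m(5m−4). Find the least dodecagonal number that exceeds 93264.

Solve n(5n−4) > 93264 for integer n.
The largest n with value ≤ 93264 is 136 (since 91936 ≤ 93264 < 93297), so the first above is n = 137, value 93297.

93297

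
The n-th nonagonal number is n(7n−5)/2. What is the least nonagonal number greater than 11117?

Solve n(7n−5)/2 > 11117 for integer n.
The largest n with value ≤ 11117 is 56 (since 10836 ≤ 11117 < 11229), so the first above is n = 57, value 11229.

11229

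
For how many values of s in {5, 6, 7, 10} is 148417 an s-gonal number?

s = 5: P(5, 314) = 147737 and P(5, 315) = 148680; 148417 is not s-gonal.
s = 6: P(6, 272) = 147696 and P(6, 273) = 148785; 148417 is not s-gonal.
s = 7: P(7, 243) = 147258 and P(7, 244) = 148474; 148417 is not s-gonal.
s = 10: P(10, 193) = 148417. ✓
Hits: s ∈ {10} → 1.

1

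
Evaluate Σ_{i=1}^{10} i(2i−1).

715

Σ i(2i−1) = 2Σi² − Σi over i = 1..10.
Σi = 55 and Σi² = 385.
2·385 − 1·55 = 715.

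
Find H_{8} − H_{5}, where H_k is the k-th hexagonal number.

75

8·(2·8 − 1) = 120 and 5·(2·5 − 1) = 45.
Difference: 120 − 45 = 75.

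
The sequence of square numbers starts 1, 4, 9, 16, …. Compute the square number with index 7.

7² = 49.

49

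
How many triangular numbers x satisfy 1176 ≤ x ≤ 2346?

The n-th triangular number is n(n+1)/2.
Smallest index with value ≥ 1176: n = 48 (giving 1176).
Largest index with value ≤ 2346: n = 68 (giving 2346).
Indices 48 through 68: 21 terms.

21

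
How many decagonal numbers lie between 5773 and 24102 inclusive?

The n-th decagonal number is n(4n−3).
Smallest index with value ≥ 5773: n = 39 (giving 5967).
Largest index with value ≤ 24102: n = 78 (giving 24102).
Indices 39 through 78: 40 terms.

40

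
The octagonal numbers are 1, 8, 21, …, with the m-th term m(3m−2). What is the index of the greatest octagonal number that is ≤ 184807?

248

Solve n(3n−2) ≤ 184807 for integer n.
n = 248 gives 184016 ≤ 184807, while n = 249 gives 185505 > 184807; so the answer is index 248.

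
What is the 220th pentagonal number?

The 220th pentagonal number is n(3n−1)/2 with n = 220.
220·(3·220 − 1)/2 = 220·659/2 = 72490.

72490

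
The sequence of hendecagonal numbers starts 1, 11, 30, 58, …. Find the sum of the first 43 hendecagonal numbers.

Σ i(9i−7)/2 = (9Σi² − 7Σi) / 2 over i = 1..43.
Σi = 946 and Σi² = 27434.
(9·27434 − 7·946) / 2 = 240284/2 = 120142.

120142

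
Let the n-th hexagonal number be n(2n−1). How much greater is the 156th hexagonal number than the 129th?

156·(2·156 − 1) = 48516 and 129·(2·129 − 1) = 33153.
Difference: 48516 − 33153 = 15363.

15363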